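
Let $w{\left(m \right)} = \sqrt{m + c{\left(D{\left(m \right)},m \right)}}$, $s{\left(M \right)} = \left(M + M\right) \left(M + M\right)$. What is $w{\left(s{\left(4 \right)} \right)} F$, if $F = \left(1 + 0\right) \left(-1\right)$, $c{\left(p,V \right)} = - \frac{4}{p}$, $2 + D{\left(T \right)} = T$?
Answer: $- \frac{\sqrt{61442}}{31} \approx -7.996$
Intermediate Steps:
$D{\left(T \right)} = -2 + T$
$s{\left(M \right)} = 4 M^{2}$ ($s{\left(M \right)} = 2 M 2 M = 4 M^{2}$)
$w{\left(m \right)} = \sqrt{m - \frac{4}{-2 + m}}$
$F = -1$ ($F = 1 \left(-1\right) = -1$)
$w{\left(s{\left(4 \right)} \right)} F = \sqrt{\frac{-4 + 4 \cdot 4^{2} \left(-2 + 4 \cdot 4^{2}\right)}{-2 + 4 \cdot 4^{2}}} \left(-1\right) = \sqrt{\frac{-4 + 4 \cdot 16 \left(-2 + 4 \cdot 16\right)}{-2 + 4 \cdot 16}} \left(-1\right) = \sqrt{\frac{-4 + 64 \left(-2 + 64\right)}{-2 + 64}} \left(-1\right) = \sqrt{\frac{-4 + 64 \cdot 62}{62}} \left(-1\right) = \sqrt{\frac{-4 + 3968}{62}} \left(-1\right) = \sqrt{\frac{1}{62} \cdot 3964} \left(-1\right) = \sqrt{\frac{1982}{31}} \left(-1\right) = \frac{\sqrt{61442}}{31} \left(-1\right) = - \frac{\sqrt{61442}}{31}$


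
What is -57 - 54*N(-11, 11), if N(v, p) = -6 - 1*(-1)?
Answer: 213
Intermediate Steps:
N(v, p) = -5 (N(v, p) = -6 + 1 = -5)
-57 - 54*N(-11, 11) = -57 - 54*(-5) = -57 + 270 = 213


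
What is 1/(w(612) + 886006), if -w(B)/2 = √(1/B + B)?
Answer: 135558918/120106014326963 + 3*√6367265/120106014326963 ≈ 1.1287e-6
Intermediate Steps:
w(B) = -2*√(B + 1/B) (w(B) = -2*√(1/B + B) = -2*√(B + 1/B))
1/(w(612) + 886006) = 1/(-2*√(612 + 1/612) + 886006) = 1/(-√6367265/51 + 886006) = 1/(886006 - √6367265/51)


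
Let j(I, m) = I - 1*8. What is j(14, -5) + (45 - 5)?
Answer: 46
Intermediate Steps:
j(I, m) = -8 + I (j(I, m) = I - 8 = -8 + I)
j(14, -5) + (45 - 5) = (-8 + 14) + (45 - 5) = 6 + 40 = 46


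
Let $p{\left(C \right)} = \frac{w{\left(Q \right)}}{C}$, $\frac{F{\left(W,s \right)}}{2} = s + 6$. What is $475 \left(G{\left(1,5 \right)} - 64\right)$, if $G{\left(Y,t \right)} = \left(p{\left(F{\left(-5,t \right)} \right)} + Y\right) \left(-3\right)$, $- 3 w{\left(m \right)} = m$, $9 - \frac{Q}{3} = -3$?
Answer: $- \frac{341525}{11} \approx -31048.0$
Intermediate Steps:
$Q = 36$ ($Q = 27 - -9 = 27 + 9 = 36$)
$w{\left(m \right)} = - \frac{m}{3}$
$F{\left(W,s \right)} = 12 + 2 s$ ($F{\left(W,s \right)} = 2 \left(s + 6\right) = 2 \left(6 + s\right) = 12 + 2 s$)
$p{\left(C \right)} = - \frac{12}{C}$ ($p{\left(C \right)} = \frac{\left(- \frac{1}{3}\right) 36}{C} = - \frac{12}{C}$)
$G{\left(Y,t \right)} = - 3 Y + \frac{36}{12 + 2 t}$ ($G{\left(Y,t \right)} = \left(- \frac{12}{12 + 2 t} + Y\right) \left(-3\right) = \left(Y - \frac{12}{12 + 2 t}\right) \left(-3\right) = - 3 Y + \frac{36}{12 + 2 t}$)
$475 \left(G{\left(1,5 \right)} - 64\right) = 475 \left(\frac{3 \left(6 - 1 \left(6 + 5\right)\right)}{6 + 5} - 64\right) = 475 \left(\frac{3 \left(6 - 1 \cdot 11\right)}{11} - 64\right) = 475 \left(3 \cdot \frac{1}{11} \left(6 - 11\right) - 64\right) = 475 \left(3 \cdot \frac{1}{11} \left(-5\right) - 64\right) = 475 \left(- \frac{15}{11} - 64\right) = 475 \left(- \frac{719}{11}\right) = - \frac{341525}{11}$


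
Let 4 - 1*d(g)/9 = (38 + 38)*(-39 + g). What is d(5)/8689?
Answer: 23292/8689 ≈ 2.6806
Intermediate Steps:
d(g) = 26712 - 684*g (d(g) = 36 - 9*(38 + 38)*(-39 + g) = 36 - 684*(-39 + g) = 36 - 9*(-2964 + 76*g) = 36 + (26676 - 684*g) = 26712 - 684*g)
d(5)/8689 = (26712 - 684*5)/8689 = (26712 - 3420)*(1/8689) = 23292*(1/8689) = 23292/8689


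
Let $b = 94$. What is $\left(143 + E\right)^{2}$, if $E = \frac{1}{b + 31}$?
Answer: $\frac{319551376}{15625} \approx 20451.0$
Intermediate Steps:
$E = \frac{1}{125}$ ($E = \frac{1}{94 + 31} = \frac{1}{125} \approx 0.008$)
$\left(143 + E\right)^{2} = \left(143 + \frac{1}{125}\right)^{2} = \left(\frac{17876}{125}\right)^{2} = \frac{319551376}{15625}$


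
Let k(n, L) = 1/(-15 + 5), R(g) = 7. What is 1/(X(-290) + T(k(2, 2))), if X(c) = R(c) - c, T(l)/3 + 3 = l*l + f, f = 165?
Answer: 100/78303 ≈ 0.0012771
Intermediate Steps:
k(n, L) = -⅒ (k(n, L) = 1/(-10) = -⅒)
T(l) = 486 + 3*l² (T(l) = -9 + 3*(l*l + 165) = -9 + 3*(l² + 165) = -9 + 3*(165 + l²) = -9 + (495 + 3*l²) = 486 + 3*l²)
X(c) = 7 - c
1/(X(-290) + T(k(2, 2))) = 1/((7 - 1*(-290)) + (486 + 3*(-⅒)²)) = 1/((7 + 290) + (486 + 3*(1/100))) = 1/(297 + (486 + 3/100)) = 1/(297 + 48603/100) = 1/(78303/100) = 100/78303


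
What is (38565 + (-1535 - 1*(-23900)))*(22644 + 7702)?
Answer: 1848981780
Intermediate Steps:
(38565 + (-1535 - 1*(-23900)))*(22644 + 7702) = (38565 + (-1535 + 23900))*30346 = (38565 + 22365)*30346 = 60930*30346 = 1848981780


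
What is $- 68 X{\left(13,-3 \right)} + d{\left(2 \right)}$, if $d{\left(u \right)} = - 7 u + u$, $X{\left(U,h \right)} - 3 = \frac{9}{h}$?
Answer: $-12$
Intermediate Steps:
$X{\left(U,h \right)} = 3 + \frac{9}{h}$
$d{\left(u \right)} = - 6 u$
$- 68 X{\left(13,-3 \right)} + d{\left(2 \right)} = - 68 \left(3 + \frac{9}{-3}\right) - 12 = - 68 \left(3 + 9 \left(- \frac{1}{3}\right)\right) - 12 = - 68 \left(3 - 3\right) - 12 = \left(-68\right) 0 - 12 = 0 - 12 = -12$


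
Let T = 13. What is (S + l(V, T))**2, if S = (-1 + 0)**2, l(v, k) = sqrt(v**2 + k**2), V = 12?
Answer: (1 + sqrt(313))**2 ≈ 349.38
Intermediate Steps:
l(v, k) = sqrt(k**2 + v**2)
S = 1 (S = (-1)**2 = 1)
(S + l(V, T))**2 = (1 + sqrt(13**2 + 12**2))**2 = (1 + sqrt(169 + 144))**2 = (1 + sqrt(313))**2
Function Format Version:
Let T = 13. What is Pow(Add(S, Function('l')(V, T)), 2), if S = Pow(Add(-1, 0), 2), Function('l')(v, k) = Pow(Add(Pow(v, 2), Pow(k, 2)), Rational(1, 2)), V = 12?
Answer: Pow(Add(1, Pow(313, Rational(1, 2))), 2) ≈ 349.38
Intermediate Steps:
Function('l')(v, k) = Pow(Add(Pow(k, 2), Pow(v, 2)), Rational(1, 2))
S = 1 (S = Pow(-1, 2) = 1)
Pow(Add(S, Function('l')(V, T)), 2) = Pow(Add(1, Pow(Add(Pow(13, 2), Pow(12, 2)), Rational(1, 2))), 2) = Pow(Add(1, Pow(Add(169, 144), Rational(1, 2))), 2) = Pow(Add(1, Pow(313, Rational(1, 2))), 2)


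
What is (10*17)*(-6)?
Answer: -1020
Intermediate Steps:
(10*17)*(-6) = 170*(-6) = -1020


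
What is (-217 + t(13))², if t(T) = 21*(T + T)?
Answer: 108241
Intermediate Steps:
t(T) = 42*T (t(T) = 21*(2*T) = 42*T)
(-217 + t(13))² = (-217 + 42*13)² = (-217 + 546)² = 329² = 108241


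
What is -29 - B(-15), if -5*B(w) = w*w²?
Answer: -704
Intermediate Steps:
B(w) = -w³/5 (B(w) = -w*w²/5 = -w³/5)
-29 - B(-15) = -29 - (-1)*(-15)³/5 = -29 - (-1)*(-3375)/5 = -29 - 1*675 = -29 - 675 = -704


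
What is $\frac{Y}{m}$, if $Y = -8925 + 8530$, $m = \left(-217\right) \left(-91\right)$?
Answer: $- \frac{395}{19747} \approx -0.020003$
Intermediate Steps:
$m = 19747$
$Y = -395$
$\frac{Y}{m} = - \frac{395}{19747}$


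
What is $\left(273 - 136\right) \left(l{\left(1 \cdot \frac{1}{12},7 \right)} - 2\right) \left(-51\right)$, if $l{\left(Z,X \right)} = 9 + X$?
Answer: $-97818$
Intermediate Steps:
$\left(273 - 136\right) \left(l{\left(1 \cdot \frac{1}{12},7 \right)} - 2\right) \left(-51\right) = \left(273 - 136\right) \left(\left(9 + 7\right) - 2\right) \left(-51\right) = 137 \left(16 - 2\right) \left(-51\right) = 137 \cdot 14 \left(-51\right) = 1918 \left(-51\right) = -97818$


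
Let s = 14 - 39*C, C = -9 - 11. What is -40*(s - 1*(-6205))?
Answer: -279960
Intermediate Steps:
C = -20
s = 794 (s = 14 - 39*(-20) = 14 + 780 = 794)
-40*(s - 1*(-6205)) = -40*(794 - 1*(-6205)) = -40*(794 + 6205) = -40*6999 = -279960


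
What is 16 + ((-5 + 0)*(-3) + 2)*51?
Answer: 883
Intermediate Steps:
16 + ((-5 + 0)*(-3) + 2)*51 = 16 + (-5*(-3) + 2)*51 = 16 + (15 + 2)*51 = 16 + 17*51 = 16 + 867 = 883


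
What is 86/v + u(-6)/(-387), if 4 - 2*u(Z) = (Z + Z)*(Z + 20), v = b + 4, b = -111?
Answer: -988/963 ≈ -1.0260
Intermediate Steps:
v = -107 (v = -111 + 4 = -107)
u(Z) = 2 - Z*(20 + Z) (u(Z) = 2 - (Z + Z)*(Z + 20)/2 = 2 - 2*Z*(20 + Z)/2 = 2 - Z*(20 + Z))
86/v + u(-6)/(-387) = 86/(-107) + (2 - 1*(-6)² - 20*(-6))/(-387) = 86*(-1/107) + (2 - 1*36 + 120)*(-1/387) = -86/107 + (2 - 36 + 120)*(-1/387) = -86/107 + 86*(-1/387) = -86/107 - 2/9 = -988/963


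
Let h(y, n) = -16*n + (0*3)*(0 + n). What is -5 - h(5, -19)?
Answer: -309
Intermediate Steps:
h(y, n) = -16*n (h(y, n) = -16*n + 0*n = -16*n + 0 = -16*n)
-5 - h(5, -19) = -5 - (-16)*(-19) = -5 - 1*304 = -5 - 304 = -309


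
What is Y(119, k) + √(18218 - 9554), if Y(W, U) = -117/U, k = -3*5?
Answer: 39/5 + 38*√6 ≈ 100.88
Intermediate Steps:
k = -15
Y(119, k) + √(18218 - 9554) = -117/(-15) + √(18218 - 9554) = -117*(-1/15) + √8664 = 39/5 + 38*√6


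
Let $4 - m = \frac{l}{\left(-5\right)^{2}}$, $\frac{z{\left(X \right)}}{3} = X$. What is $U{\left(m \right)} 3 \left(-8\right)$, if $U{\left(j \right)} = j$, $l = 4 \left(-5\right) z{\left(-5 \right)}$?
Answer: $192$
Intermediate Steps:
$z{\left(X \right)} = 3 X$
$l = 300$ ($l = 4 \left(-5\right) 3 \left(-5\right) = \left(-20\right) \left(-15\right) = 300$)
$m = -8$ ($m = 4 - \frac{300}{\left(-5\right)^{2}} = 4 - \frac{300}{25} = 4 - 300 \cdot \frac{1}{25} = 4 - 12 = -8$)
$U{\left(m \right)} 3 \left(-8\right) = \left(-8\right) 3 \left(-8\right) = \left(-24\right) \left(-8\right) = 192$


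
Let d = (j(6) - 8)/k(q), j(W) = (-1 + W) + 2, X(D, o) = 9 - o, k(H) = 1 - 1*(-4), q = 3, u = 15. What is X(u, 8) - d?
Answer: 6/5 ≈ 1.2000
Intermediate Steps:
k(H) = 5 (k(H) = 1 + 4 = 5)
j(W) = 1 + W
d = -⅕ (d = ((1 + 6) - 8)/5 = (7 - 8)/5 = (⅕)*(-1) = -⅕ ≈ -0.20000)
X(u, 8) - d = (9 - 1*8) - 1*(-⅕) = (9 - 8) + ⅕ = 1 + ⅕ = 6/5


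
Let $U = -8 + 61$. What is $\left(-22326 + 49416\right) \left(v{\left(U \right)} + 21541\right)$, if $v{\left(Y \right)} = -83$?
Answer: $581297220$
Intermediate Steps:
$U = 53$
$\left(-22326 + 49416\right) \left(v{\left(U \right)} + 21541\right) = \left(-22326 + 49416\right) \left(-83 + 21541\right) = 27090 \cdot 21458 = 581297220$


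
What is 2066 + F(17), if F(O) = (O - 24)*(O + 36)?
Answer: 1695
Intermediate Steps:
F(O) = (-24 + O)*(36 + O)
2066 + F(17) = 2066 + (-864 + 17² + 12*17) = 2066 + (-864 + 289 + 204) = 2066 - 371 = 1695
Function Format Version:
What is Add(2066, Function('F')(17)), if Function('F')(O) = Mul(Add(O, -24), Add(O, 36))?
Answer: 1695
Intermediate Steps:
Function('F')(O) = Mul(Add(-24, O), Add(36, O))
Add(2066, Function('F')(17)) = Add(2066, Add(-864, Pow(17, 2), Mul(12, 17))) = Add(2066, Add(-864, 289, 204)) = Add(2066, -371) = 1695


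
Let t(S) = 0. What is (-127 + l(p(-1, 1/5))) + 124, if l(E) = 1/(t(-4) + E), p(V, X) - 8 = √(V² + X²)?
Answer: -2261/787 - 5*√26/1574 ≈ -2.8891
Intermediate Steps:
p(V, X) = 8 + √(V² + X²)
l(E) = 1/E (l(E) = 1/(0 + E) = 1/E)
(-127 + l(p(-1, 1/5))) + 124 = (-127 + 1/(8 + √((-1)² + (1/5)²))) + 124 = (-127 + 1/(8 + √(1 + (⅕)²))) + 124 = (-127 + 1/(8 + √(1 + 1/25))) + 124 = (-127 + 1/(8 + √(26/25))) + 124 = (-127 + 1/(8 + √26/5)) + 124 = -3 + 1/(8 + √26/5)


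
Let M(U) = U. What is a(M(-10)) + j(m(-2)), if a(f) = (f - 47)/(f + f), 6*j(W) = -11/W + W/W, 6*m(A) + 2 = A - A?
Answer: 511/60 ≈ 8.5167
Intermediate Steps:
m(A) = -⅓ (m(A) = -⅓ + (A - A)/6 = -⅓ + (⅙)*0 = -⅓ + 0 = -⅓)
j(W) = ⅙ - 11/(6*W) (j(W) = (-11/W + W/W)/6 = (-11/W + 1)/6 = (1 - 11/W)/6 = ⅙ - 11/(6*W))
a(f) = (-47 + f)/(2*f) (a(f) = (-47 + f)/((2*f)) = (-47 + f)*(1/(2*f)) = (-47 + f)/(2*f))
a(M(-10)) + j(m(-2)) = (½)*(-47 - 10)/(-10) + (-11 - ⅓)/(6*(-⅓)) = (½)*(-⅒)*(-57) + (⅙)*(-3)*(-34/3) = 57/20 + 17/3 = 511/60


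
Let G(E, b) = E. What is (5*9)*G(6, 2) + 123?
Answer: 393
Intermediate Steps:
(5*9)*G(6, 2) + 123 = (5*9)*6 + 123 = 45*6 + 123 = 270 + 123 = 393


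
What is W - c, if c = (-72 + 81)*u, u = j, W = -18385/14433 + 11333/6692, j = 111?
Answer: -13778359085/13797948 ≈ -998.58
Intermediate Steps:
W = 5790967/13797948 (W = -18385*1/14433 + 11333*(1/6692) = -18385/14433 + 1619/956 = 5790967/13797948 ≈ 0.41970)
u = 111
c = 999 (c = (-72 + 81)*111 = 9*111 = 999)
W - c = 5790967/13797948 - 1*999 = 5790967/13797948 - 999 = -13778359085/13797948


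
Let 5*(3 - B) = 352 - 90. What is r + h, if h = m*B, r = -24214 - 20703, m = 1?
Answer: -224832/5 ≈ -44966.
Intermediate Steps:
B = -247/5 (B = 3 - (352 - 90)/5 = 3 - ⅕*262 = 3 - 262/5 = -247/5 ≈ -49.400)
r = -44917
h = -247/5 (h = 1*(-247/5) = -247/5 ≈ -49.400)
r + h = -44917 - 247/5 = -224832/5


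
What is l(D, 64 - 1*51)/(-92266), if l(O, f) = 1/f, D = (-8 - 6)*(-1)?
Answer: -1/1199458 ≈ -8.3371e-7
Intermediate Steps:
D = 14 (D = -14*(-1) = 14)
l(D, 64 - 1*51)/(-92266) = 1/((64 - 1*51)*(-92266)) = -1/92266/(64 - 51) = -1/92266/13 = (1/13)*(-1/92266) = -1/1199458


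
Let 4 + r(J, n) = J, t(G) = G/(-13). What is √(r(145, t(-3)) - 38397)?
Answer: 4*I*√2391 ≈ 195.59*I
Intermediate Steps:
t(G) = -G/13 (t(G) = G*(-1/13) = -G/13)
r(J, n) = -4 + J
√(r(145, t(-3)) - 38397) = √((-4 + 145) - 38397) = √(141 - 38397) = √(-38256) = 4*I*√2391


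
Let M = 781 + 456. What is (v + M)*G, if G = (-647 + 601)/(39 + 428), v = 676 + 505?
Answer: -111228/467 ≈ -238.18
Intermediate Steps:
v = 1181
G = -46/467 ≈ -0.098501
M = 1237
(v + M)*G = (1181 + 1237)*(-46/467) = 2418*(-46/467) = -111228/467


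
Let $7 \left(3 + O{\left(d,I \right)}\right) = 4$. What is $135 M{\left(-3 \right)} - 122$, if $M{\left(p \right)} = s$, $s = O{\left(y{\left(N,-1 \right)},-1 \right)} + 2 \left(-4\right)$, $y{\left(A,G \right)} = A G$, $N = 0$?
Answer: $- \frac{10709}{7} \approx -1529.9$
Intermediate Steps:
$O{\left(d,I \right)} = - \frac{17}{7}$ ($O{\left(d,I \right)} = -3 + \frac{1}{7} \cdot 4 = -3 + \frac{4}{7} = - \frac{17}{7}$)
$s = - \frac{73}{7}$ ($s = - \frac{17}{7} + 2 \left(-4\right) = - \frac{17}{7} - 8 = - \frac{73}{7} \approx -10.429$)
$M{\left(p \right)} = - \frac{73}{7}$
$135 M{\left(-3 \right)} - 122 = 135 \left(- \frac{73}{7}\right) - 122 = - \frac{9855}{7} - 122 = - \frac{10709}{7}$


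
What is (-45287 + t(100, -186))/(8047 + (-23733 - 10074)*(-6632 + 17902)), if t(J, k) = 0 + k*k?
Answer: 10691/380996843 ≈ 2.8061e-5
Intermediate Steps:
t(J, k) = k**2 (t(J, k) = 0 + k**2 = k**2)
(-45287 + t(100, -186))/(8047 + (-23733 - 10074)*(-6632 + 17902)) = (-45287 + (-186)**2)/(8047 + (-23733 - 10074)*(-6632 + 17902)) = (-45287 + 34596)/(8047 - 33807*11270) = -10691/(8047 - 381004890) = -10691/(-380996843) = -10691*(-1/380996843) = 10691/380996843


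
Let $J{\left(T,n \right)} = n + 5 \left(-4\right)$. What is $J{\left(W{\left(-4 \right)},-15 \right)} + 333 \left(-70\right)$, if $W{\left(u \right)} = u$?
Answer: $-23345$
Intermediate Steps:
$J{\left(T,n \right)} = -20 + n$ ($J{\left(T,n \right)} = n - 20 = -20 + n$)
$J{\left(W{\left(-4 \right)},-15 \right)} + 333 \left(-70\right) = \left(-20 - 15\right) + 333 \left(-70\right) = -35 - 23310 = -23345$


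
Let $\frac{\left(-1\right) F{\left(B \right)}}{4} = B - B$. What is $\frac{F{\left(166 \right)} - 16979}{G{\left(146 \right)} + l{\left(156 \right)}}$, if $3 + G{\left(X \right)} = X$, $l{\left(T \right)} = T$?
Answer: $- \frac{16979}{299} \approx -56.786$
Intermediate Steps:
$G{\left(X \right)} = -3 + X$
$F{\left(B \right)} = 0$ ($F{\left(B \right)} = - 4 \left(B - B\right) = \left(-4\right) 0 = 0$)
$\frac{F{\left(166 \right)} - 16979}{G{\left(146 \right)} + l{\left(156 \right)}} = \frac{0 - 16979}{\left(-3 + 146\right) + 156} = - \frac{16979}{143 + 156} = - \frac{16979}{299}$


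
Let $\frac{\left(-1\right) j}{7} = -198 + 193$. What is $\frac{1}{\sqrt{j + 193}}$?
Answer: $\frac{\sqrt{57}}{114} \approx 0.066227$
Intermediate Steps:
$j = 35$ ($j = - 7 \left(-198 + 193\right) = \left(-7\right) \left(-5\right) = 35$)
$\frac{1}{\sqrt{j + 193}} = \frac{1}{\sqrt{35 + 193}} = \frac{1}{\sqrt{228}} = \frac{1}{2 \sqrt{57}} = \frac{\sqrt{57}}{114}$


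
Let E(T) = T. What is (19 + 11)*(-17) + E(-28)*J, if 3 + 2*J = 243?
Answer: -3870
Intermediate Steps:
J = 120 (J = -3/2 + (½)*243 = -3/2 + 243/2 = 120)
(19 + 11)*(-17) + E(-28)*J = (19 + 11)*(-17) - 28*120 = 30*(-17) - 3360 = -510 - 3360 = -3870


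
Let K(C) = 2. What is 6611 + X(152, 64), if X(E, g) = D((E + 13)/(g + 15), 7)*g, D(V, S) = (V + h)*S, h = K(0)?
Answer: 666973/79 ≈ 8442.7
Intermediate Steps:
h = 2
D(V, S) = S*(2 + V) (D(V, S) = (V + 2)*S = (2 + V)*S = S*(2 + V))
X(E, g) = g*(14 + 7*(13 + E)/(15 + g)) (X(E, g) = (7*(2 + (E + 13)/(g + 15)))*g = (7*(2 + (13 + E)/(15 + g)))*g = (14 + 7*(13 + E)/(15 + g))*g = g*(14 + 7*(13 + E)/(15 + g)))
6611 + X(152, 64) = 6611 + 7*64*(43 + 152 + 2*64)/(15 + 64) = 6611 + 7*64*(43 + 152 + 128)/79 = 6611 + 7*64*(1/79)*323 = 6611 + 144704/79 = 666973/79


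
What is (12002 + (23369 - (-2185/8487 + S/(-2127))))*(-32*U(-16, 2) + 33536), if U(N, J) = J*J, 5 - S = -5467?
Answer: 34352840609024/29069 ≈ 1.1818e+9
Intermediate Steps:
S = 5472 (S = 5 - 1*(-5467) = 5 + 5467 = 5472)
U(N, J) = J**2
(12002 + (23369 - (-2185/8487 + S/(-2127))))*(-32*U(-16, 2) + 33536) = (12002 + (23369 - (-2185/8487 + 5472/(-2127))))*(-32*2**2 + 33536) = (12002 + (23369 - (-2185*1/8487 + 5472*(-1/2127))))*(-32*4 + 33536) = (12002 + (23369 - (-95/369 - 1824/709)))*(-128 + 33536) = (12002 + (23369 - 1*(-740411/261621)))*33408 = (12002 + (23369 + 740411/261621))*33408 = (12002 + 6114561560/261621)*33408 = (9254536802/261621)*33408 = 34352840609024/29069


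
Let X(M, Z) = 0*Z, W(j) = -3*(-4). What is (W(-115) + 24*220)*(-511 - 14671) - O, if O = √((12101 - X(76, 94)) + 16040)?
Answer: -80343144 - √28141 ≈ -8.0343e+7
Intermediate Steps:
W(j) = 12
X(M, Z) = 0
O = √28141 (O = √((12101 - 1*0) + 16040) = √((12101 + 0) + 16040) = √(12101 + 16040) = √28141 ≈ 167.75)
(W(-115) + 24*220)*(-511 - 14671) - O = (12 + 24*220)*(-511 - 14671) - √28141 = (12 + 5280)*(-15182) - √28141 = 5292*(-15182) - √28141 = -80343144 - √28141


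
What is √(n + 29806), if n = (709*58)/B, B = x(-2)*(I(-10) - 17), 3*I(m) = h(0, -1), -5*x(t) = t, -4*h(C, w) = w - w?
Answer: √6866249/17 ≈ 154.14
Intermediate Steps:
h(C, w) = 0 (h(C, w) = -(w - w)/4 = -¼*0 = 0)
x(t) = -t/5
I(m) = 0 (I(m) = (⅓)*0 = 0)
B = -34/5 (B = (-⅕*(-2))*(0 - 17) = (⅖)*(-17) = -34/5 ≈ -6.8000)
n = -102805/17 (n = (709*58)/(-34/5) = 41122*(-5/34) = -102805/17 ≈ -6047.4)
√(n + 29806) = √(-102805/17 + 29806) = √(403897/17) = √6866249/17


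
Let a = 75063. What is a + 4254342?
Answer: 4329405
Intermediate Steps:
a + 4254342 = 75063 + 4254342 = 4329405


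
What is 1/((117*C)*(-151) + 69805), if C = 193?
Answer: -1/3339926 ≈ -2.9941e-7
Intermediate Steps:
1/((117*C)*(-151) + 69805) = 1/((117*193)*(-151) + 69805) = 1/(22581*(-151) + 69805) = 1/(-3409731 + 69805) = 1/(-3339926) = -1/3339926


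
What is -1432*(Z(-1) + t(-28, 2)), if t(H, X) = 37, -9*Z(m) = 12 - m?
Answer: -458240/9 ≈ -50916.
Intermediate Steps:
Z(m) = -4/3 + m/9 (Z(m) = -(12 - m)/9 = -4/3 + m/9)
-1432*(Z(-1) + t(-28, 2)) = -1432*((-4/3 + (⅑)*(-1)) + 37) = -1432*((-4/3 - ⅑) + 37) = -1432*(-13/9 + 37) = -1432*320/9 = -458240/9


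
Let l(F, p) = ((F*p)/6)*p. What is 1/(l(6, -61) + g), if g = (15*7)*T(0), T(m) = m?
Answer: 1/3721 ≈ 0.00026874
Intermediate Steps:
g = 0 (g = (15*7)*0 = 105*0 = 0)
l(F, p) = F*p²/6 (l(F, p) = ((F*p)*(⅙))*p = (F*p/6)*p = F*p²/6)
1/(l(6, -61) + g) = 1/((⅙)*6*(-61)² + 0) = 1/((⅙)*6*3721 + 0) = 1/(3721 + 0) = 1/3721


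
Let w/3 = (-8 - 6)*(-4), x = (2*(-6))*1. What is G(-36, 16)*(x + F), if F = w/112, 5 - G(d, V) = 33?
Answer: 294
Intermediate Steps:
x = -12 (x = -12*1 = -12)
G(d, V) = -28 (G(d, V) = 5 - 1*33 = 5 - 33 = -28)
w = 168 (w = 3*((-8 - 6)*(-4)) = 3*(-14*(-4)) = 3*56 = 168)
F = 3/2 (F = 168/112 = 168*(1/112) = 3/2 ≈ 1.5000)
G(-36, 16)*(x + F) = -28*(-12 + 3/2) = -28*(-21/2) = 294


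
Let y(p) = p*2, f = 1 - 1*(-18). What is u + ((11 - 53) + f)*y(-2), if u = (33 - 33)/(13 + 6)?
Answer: 92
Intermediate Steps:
f = 19 (f = 1 + 18 = 19)
u = 0 (u = 0/19 = 0*(1/19) = 0)
y(p) = 2*p
u + ((11 - 53) + f)*y(-2) = 0 + ((11 - 53) + 19)*(2*(-2)) = 0 + (-42 + 19)*(-4) = 0 - 23*(-4) = 0 + 92 = 92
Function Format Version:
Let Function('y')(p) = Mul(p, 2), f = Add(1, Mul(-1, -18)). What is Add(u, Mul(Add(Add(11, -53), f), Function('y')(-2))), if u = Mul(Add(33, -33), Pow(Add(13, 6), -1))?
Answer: 92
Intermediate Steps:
f = 19 (f = Add(1, 18) = 19)
u = 0 (u = Mul(0, Pow(19, -1)) = Mul(0, Rational(1, 19)) = 0)
Function('y')(p) = Mul(2, p)
Add(u, Mul(Add(Add(11, -53), f), Function('y')(-2))) = Add(0, Mul(Add(Add(11, -53), 19), Mul(2, -2))) = Add(0, Mul(Add(-42, 19), -4)) = Add(0, Mul(-23, -4)) = Add(0, 92) = 92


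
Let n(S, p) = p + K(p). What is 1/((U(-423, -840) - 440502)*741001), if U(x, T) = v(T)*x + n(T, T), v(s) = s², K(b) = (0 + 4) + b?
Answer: -1/221493333608978 ≈ -4.5148e-15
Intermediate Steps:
K(b) = 4 + b
n(S, p) = 4 + 2*p (n(S, p) = p + (4 + p) = 4 + 2*p)
U(x, T) = 4 + 2*T + x*T² (U(x, T) = T²*x + (4 + 2*T) = x*T² + (4 + 2*T) = 4 + 2*T + x*T²)
1/((U(-423, -840) - 440502)*741001) = 1/(((4 + 2*(-840) - 423*(-840)²) - 440502)*741001) = (1/741001)/((4 - 1680 - 423*705600) - 440502) = (1/741001)/((4 - 1680 - 298468800) - 440502) = (1/741001)/(-298470476 - 440502) = (1/741001)/(-298910978) = -1/298910978*1/741001 = -1/221493333608978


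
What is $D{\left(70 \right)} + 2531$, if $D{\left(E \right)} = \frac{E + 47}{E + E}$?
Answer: $\frac{354457}{140} \approx 2531.8$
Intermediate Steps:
$D{\left(E \right)} = \frac{47 + E}{2 E}$
$D{\left(70 \right)} + 2531 = \frac{47 + 70}{2 \cdot 70} + 2531 = \frac{1}{2} \cdot \frac{1}{70} \cdot 117 + 2531 = \frac{117}{140} + 2531 = \frac{354457}{140}$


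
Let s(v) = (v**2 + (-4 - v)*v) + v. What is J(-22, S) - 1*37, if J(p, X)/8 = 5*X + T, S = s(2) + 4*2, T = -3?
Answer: 19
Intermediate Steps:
s(v) = v + v**2 + v*(-4 - v) (s(v) = (v**2 + v*(-4 - v)) + v = v + v**2 + v*(-4 - v))
S = 2 (S = -3*2 + 4*2 = -6 + 8 = 2)
J(p, X) = -24 + 40*X (J(p, X) = 8*(5*X - 3) = 8*(-3 + 5*X) = -24 + 40*X)
J(-22, S) - 1*37 = (-24 + 40*2) - 1*37 = (-24 + 80) - 37 = 56 - 37 = 19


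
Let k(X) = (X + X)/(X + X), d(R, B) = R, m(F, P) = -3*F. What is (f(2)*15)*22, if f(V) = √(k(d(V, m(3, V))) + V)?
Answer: 330*√3 ≈ 571.58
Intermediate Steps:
k(X) = 1 (k(X) = (2*X)/((2*X)) = (2*X)*(1/(2*X)) = 1)
f(V) = √(1 + V)
(f(2)*15)*22 = (√(1 + 2)*15)*22 = (√3*15)*22 = (15*√3)*22 = 330*√3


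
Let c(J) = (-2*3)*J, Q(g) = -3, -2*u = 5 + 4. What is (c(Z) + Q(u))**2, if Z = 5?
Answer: 1089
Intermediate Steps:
u = -9/2 (u = -(5 + 4)/2 = -1/2*9 = -9/2 ≈ -4.5000)
c(J) = -6*J
(c(Z) + Q(u))**2 = (-6*5 - 3)**2 = (-30 - 3)**2 = (-33)**2 = 1089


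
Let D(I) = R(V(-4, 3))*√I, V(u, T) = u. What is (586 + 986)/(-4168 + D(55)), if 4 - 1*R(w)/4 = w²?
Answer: -204753/538922 + 1179*√55/269461 ≈ -0.34748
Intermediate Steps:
R(w) = 16 - 4*w²
D(I) = -48*√I (D(I) = (16 - 4*(-4)²)*√I = (16 - 4*16)*√I = (16 - 64)*√I = -48*√I)
(586 + 986)/(-4168 + D(55)) = (586 + 986)/(-4168 - 48*√55) = 1572/(-4168 - 48*√55)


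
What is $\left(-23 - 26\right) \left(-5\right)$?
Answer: $245$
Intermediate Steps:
$\left(-23 - 26\right) \left(-5\right) = \left(-49\right) \left(-5\right) = 245$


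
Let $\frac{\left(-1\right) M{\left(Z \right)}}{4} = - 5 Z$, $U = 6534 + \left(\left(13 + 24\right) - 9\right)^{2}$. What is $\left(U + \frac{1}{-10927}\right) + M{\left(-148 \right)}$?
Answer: $\frac{47619865}{10927} \approx 4358.0$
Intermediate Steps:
$U = 7318$ ($U = 6534 + \left(37 - 9\right)^{2} = 6534 + 28^{2} = 6534 + 784 = 7318$)
$M{\left(Z \right)} = 20 Z$ ($M{\left(Z \right)} = - 4 \left(- 5 Z\right) = 20 Z$)
$\left(U + \frac{1}{-10927}\right) + M{\left(-148 \right)} = \left(7318 + \frac{1}{-10927}\right) + 20 \left(-148\right) = \left(7318 - \frac{1}{10927}\right) - 2960 = \frac{79963785}{10927} - 2960 = \frac{47619865}{10927}$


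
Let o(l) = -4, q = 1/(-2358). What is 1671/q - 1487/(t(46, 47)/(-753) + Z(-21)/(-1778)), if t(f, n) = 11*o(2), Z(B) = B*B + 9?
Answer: -512450444283/130309 ≈ -3.9326e+6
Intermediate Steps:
q = -1/2358 ≈ -0.00042409
Z(B) = 9 + B² (Z(B) = B² + 9 = 9 + B²)
t(f, n) = -44 (t(f, n) = 11*(-4) = -44)
1671/q - 1487/(t(46, 47)/(-753) + Z(-21)/(-1778)) = 1671/(-1/2358) - 1487/(-44/(-753) + (9 + (-21)²)/(-1778)) = 1671*(-2358) - 1487/(-44*(-1/753) + (9 + 441)*(-1/1778)) = -3940218 - 1487/(44/753 + 450*(-1/1778)) = -3940218 - 1487/(44/753 - 225/889) = -3940218 - 1487/(-130309/669417) = -3940218 - 1487*(-669417/130309) = -3940218 + 995423079/130309 = -512450444283/130309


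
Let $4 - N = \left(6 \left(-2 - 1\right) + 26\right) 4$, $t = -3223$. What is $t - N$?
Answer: $-3195$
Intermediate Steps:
$N = -28$ ($N = 4 - \left(6 \left(-2 - 1\right) + 26\right) 4 = 4 - \left(6 \left(-3\right) + 26\right) 4 = 4 - \left(-18 + 26\right) 4 = 4 - 8 \cdot 4 = 4 - 32 = -28$)
$t - N = -3223 - -28 = -3223 + 28 = -3195$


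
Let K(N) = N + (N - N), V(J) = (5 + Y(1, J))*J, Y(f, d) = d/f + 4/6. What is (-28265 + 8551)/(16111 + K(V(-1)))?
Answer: -59142/48319 ≈ -1.2240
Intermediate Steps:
Y(f, d) = 2/3 + d/f (Y(f, d) = d/f + 4*(1/6) = d/f + 2/3 = 2/3 + d/f)
V(J) = J*(17/3 + J) (V(J) = (5 + (2/3 + J/1))*J = (5 + (2/3 + J*1))*J = (5 + (2/3 + J))*J = (17/3 + J)*J = J*(17/3 + J))
K(N) = N (K(N) = N + 0 = N)
(-28265 + 8551)/(16111 + K(V(-1))) = (-28265 + 8551)/(16111 + (1/3)*(-1)*(17 + 3*(-1))) = -19714/(16111 + (1/3)*(-1)*(17 - 3)) = -19714/(16111 + (1/3)*(-1)*14) = -19714/(16111 - 14/3) = -19714/48319/3 = -19714*3/48319 = -59142/48319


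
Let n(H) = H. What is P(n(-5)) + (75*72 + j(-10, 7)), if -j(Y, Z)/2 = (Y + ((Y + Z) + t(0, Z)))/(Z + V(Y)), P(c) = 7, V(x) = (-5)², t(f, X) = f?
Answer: 86525/16 ≈ 5407.8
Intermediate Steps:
V(x) = 25
j(Y, Z) = -2*(Z + 2*Y)/(25 + Z) (j(Y, Z) = -2*(Y + ((Y + Z) + 0))/(Z + 25) = -2*(Y + (Y + Z))/(25 + Z) = -2*(Z + 2*Y)/(25 + Z))
P(n(-5)) + (75*72 + j(-10, 7)) = 7 + (75*72 + 2*(-1*7 - 2*(-10))/(25 + 7)) = 7 + (5400 + 2*(-7 + 20)/32) = 7 + (5400 + 2*(1/32)*13) = 7 + (5400 + 13/16) = 7 + 86413/16 = 86525/16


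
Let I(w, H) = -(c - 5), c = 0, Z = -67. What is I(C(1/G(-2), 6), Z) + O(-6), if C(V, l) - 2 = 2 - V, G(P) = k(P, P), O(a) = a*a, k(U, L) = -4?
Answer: 41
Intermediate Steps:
O(a) = a²
G(P) = -4
C(V, l) = 4 - V (C(V, l) = 2 + (2 - V) = 4 - V)
I(w, H) = 5 (I(w, H) = -(0 - 5) = -1*(-5) = 5)
I(C(1/G(-2), 6), Z) + O(-6) = 5 + (-6)² = 5 + 36 = 41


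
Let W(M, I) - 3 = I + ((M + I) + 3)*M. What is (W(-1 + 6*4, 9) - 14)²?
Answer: 644809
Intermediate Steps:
W(M, I) = 3 + I + M*(3 + I + M) (W(M, I) = 3 + (I + ((M + I) + 3)*M) = 3 + (I + ((I + M) + 3)*M) = 3 + (I + (3 + I + M)*M) = 3 + (I + M*(3 + I + M)) = 3 + I + M*(3 + I + M))
(W(-1 + 6*4, 9) - 14)² = ((3 + 9 + (-1 + 6*4)² + 3*(-1 + 6*4) + 9*(-1 + 6*4)) - 14)² = ((3 + 9 + (-1 + 24)² + 3*(-1 + 24) + 9*(-1 + 24)) - 14)² = ((3 + 9 + 23² + 3*23 + 9*23) - 14)² = ((3 + 9 + 529 + 69 + 207) - 14)² = (817 - 14)² = 803² = 644809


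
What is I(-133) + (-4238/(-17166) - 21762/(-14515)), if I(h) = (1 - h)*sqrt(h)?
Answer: 217540531/124582245 + 134*I*sqrt(133) ≈ 1.7462 + 1545.4*I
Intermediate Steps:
I(h) = sqrt(h)*(1 - h)
I(-133) + (-4238/(-17166) - 21762/(-14515)) = sqrt(-133)*(1 - 1*(-133)) + (-4238/(-17166) - 21762/(-14515)) = (I*sqrt(133))*(1 + 133) + (-4238*(-1/17166) - 21762*(-1/14515)) = (I*sqrt(133))*134 + (2119/8583 + 21762/14515) = 134*I*sqrt(133) + 217540531/124582245 = 217540531/124582245 + 134*I*sqrt(133)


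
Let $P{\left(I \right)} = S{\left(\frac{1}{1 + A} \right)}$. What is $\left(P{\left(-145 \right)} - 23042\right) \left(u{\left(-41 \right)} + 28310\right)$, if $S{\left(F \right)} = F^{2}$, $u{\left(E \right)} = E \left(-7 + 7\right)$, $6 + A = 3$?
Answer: $- \frac{1304623885}{2} \approx -6.5231 \cdot 10^{8}$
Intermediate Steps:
$A = -3$ ($A = -6 + 3 = -3$)
$u{\left(E \right)} = 0$ ($u{\left(E \right)} = E 0 = 0$)
$P{\left(I \right)} = \frac{1}{4}$ ($P{\left(I \right)} = \left(\frac{1}{1 - 3}\right)^{2} = \left(\frac{1}{-2}\right)^{2} = \left(- \frac{1}{2}\right)^{2} = \frac{1}{4}$)
$\left(P{\left(-145 \right)} - 23042\right) \left(u{\left(-41 \right)} + 28310\right) = \left(\frac{1}{4} - 23042\right) \left(0 + 28310\right) = \left(- \frac{92167}{4}\right) 28310 = - \frac{1304623885}{2}$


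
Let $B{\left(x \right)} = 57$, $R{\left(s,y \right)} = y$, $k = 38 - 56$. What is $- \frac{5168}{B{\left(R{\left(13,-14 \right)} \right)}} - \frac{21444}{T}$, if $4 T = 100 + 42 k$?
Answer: $\frac{4931}{123} \approx 40.089$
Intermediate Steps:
$k = -18$ ($k = 38 - 56 = -18$)
$T = -164$ ($T = \frac{100 + 42 \left(-18\right)}{4} = \frac{100 - 756}{4} = \frac{1}{4} \left(-656\right) = -164$)
$- \frac{5168}{B{\left(R{\left(13,-14 \right)} \right)}} - \frac{21444}{T} = - \frac{5168}{57} - \frac{21444}{-164} = \left(-5168\right) \frac{1}{57} - - \frac{5361}{41} = - \frac{272}{3} + \frac{5361}{41} = \frac{4931}{123}$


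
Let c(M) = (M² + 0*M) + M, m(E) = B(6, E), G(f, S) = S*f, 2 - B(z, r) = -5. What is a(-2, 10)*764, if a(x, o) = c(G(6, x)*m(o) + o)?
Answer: 4127128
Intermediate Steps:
B(z, r) = 7 (B(z, r) = 2 - 1*(-5) = 2 + 5 = 7)
m(E) = 7
c(M) = M + M² (c(M) = (M² + 0) + M = M² + M = M + M²)
a(x, o) = (o + 42*x)*(1 + o + 42*x) (a(x, o) = ((x*6)*7 + o)*(1 + ((x*6)*7 + o)) = ((6*x)*7 + o)*(1 + ((6*x)*7 + o)) = (42*x + o)*(1 + (42*x + o)) = (o + 42*x)*(1 + (o + 42*x)) = (o + 42*x)*(1 + o + 42*x))
a(-2, 10)*764 = ((10 + 42*(-2))*(1 + 10 + 42*(-2)))*764 = ((10 - 84)*(1 + 10 - 84))*764 = -74*(-73)*764 = 5402*764 = 4127128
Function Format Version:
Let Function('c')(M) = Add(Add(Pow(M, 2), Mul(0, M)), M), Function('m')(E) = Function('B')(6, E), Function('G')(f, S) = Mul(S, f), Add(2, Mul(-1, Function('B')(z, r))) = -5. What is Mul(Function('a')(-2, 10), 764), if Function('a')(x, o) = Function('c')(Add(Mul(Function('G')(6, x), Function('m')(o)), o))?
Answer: 4127128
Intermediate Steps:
Function('B')(z, r) = 7 (Function('B')(z, r) = Add(2, Mul(-1, -5)) = Add(2, 5) = 7)
Function('m')(E) = 7
Function('c')(M) = Add(M, Pow(M, 2)) (Function('c')(M) = Add(Add(Pow(M, 2), 0), M) = Add(Pow(M, 2), M) = Add(M, Pow(M, 2)))
Function('a')(x, o) = Mul(Add(o, Mul(42, x)), Add(1, o, Mul(42, x))) (Function('a')(x, o) = Mul(Add(Mul(Mul(x, 6), 7), o), Add(1, Add(Mul(Mul(x, 6), 7), o))) = Mul(Add(Mul(Mul(6, x), 7), o), Add(1, Add(Mul(Mul(6, x), 7), o))) = Mul(Add(Mul(42, x), o), Add(1, Add(Mul(42, x), o))) = Mul(Add(o, Mul(42, x)), Add(1, Add(o, Mul(42, x)))) = Mul(Add(o, Mul(42, x)), Add(1, o, Mul(42, x))))
Mul(Function('a')(-2, 10), 764) = Mul(Mul(Add(10, Mul(42, -2)), Add(1, 10, Mul(42, -2))), 764) = Mul(Mul(Add(10, -84), Add(1, 10, -84)), 764) = Mul(Mul(-74, -73), 764) = Mul(5402, 764) = 4127128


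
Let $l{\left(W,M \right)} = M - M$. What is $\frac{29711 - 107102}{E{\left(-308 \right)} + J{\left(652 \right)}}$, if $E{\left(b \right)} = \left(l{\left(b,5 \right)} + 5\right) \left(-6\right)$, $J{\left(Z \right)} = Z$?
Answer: $- \frac{77391}{622} \approx -124.42$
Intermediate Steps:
$l{\left(W,M \right)} = 0$
$E{\left(b \right)} = -30$ ($E{\left(b \right)} = \left(0 + 5\right) \left(-6\right) = 5 \left(-6\right) = -30$)
$\frac{29711 - 107102}{E{\left(-308 \right)} + J{\left(652 \right)}} = \frac{29711 - 107102}{-30 + 652} = - \frac{77391}{622}$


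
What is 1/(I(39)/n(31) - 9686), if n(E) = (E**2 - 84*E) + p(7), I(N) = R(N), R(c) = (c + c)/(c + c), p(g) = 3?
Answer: -1640/15885041 ≈ -0.00010324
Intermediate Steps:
R(c) = 1 (R(c) = (2*c)/((2*c)) = (2*c)*(1/(2*c)) = 1)
I(N) = 1
n(E) = 3 + E**2 - 84*E (n(E) = (E**2 - 84*E) + 3 = 3 + E**2 - 84*E)
1/(I(39)/n(31) - 9686) = 1/(1/(3 + 31**2 - 84*31) - 9686) = 1/(1/(3 + 961 - 2604) - 9686) = 1/(1/(-1640) - 9686) = 1/(1*(-1/1640) - 9686) = 1/(-1/1640 - 9686) = 1/(-15885041/1640) = -1640/15885041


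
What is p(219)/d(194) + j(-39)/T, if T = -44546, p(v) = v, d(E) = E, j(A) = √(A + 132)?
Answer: 219/194 - √93/44546 ≈ 1.1286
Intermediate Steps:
j(A) = √(132 + A)
p(219)/d(194) + j(-39)/T = 219/194 + √(132 - 39)/(-44546) = 219*(1/194) + √93*(-1/44546) = 219/194 - √93/44546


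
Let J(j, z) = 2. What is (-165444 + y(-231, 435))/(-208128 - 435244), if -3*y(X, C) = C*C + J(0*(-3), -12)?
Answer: 685559/1930116 ≈ 0.35519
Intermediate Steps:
y(X, C) = -⅔ - C²/3 (y(X, C) = -(C*C + 2)/3 = -(C² + 2)/3 = -(2 + C²)/3 = -⅔ - C²/3)
(-165444 + y(-231, 435))/(-208128 - 435244) = (-165444 + (-⅔ - ⅓*435²))/(-208128 - 435244) = (-165444 + (-⅔ - ⅓*189225))/(-643372) = (-165444 + (-⅔ - 63075))*(-1/643372) = (-165444 - 189227/3)*(-1/643372) = -685559/3*(-1/643372) = 685559/1930116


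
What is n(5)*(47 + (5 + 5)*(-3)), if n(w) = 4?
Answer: 68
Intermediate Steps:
n(5)*(47 + (5 + 5)*(-3)) = 4*(47 + (5 + 5)*(-3)) = 4*(47 + 10*(-3)) = 4*(47 - 30) = 4*17 = 68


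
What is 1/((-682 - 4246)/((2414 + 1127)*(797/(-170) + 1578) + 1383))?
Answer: -947321593/837760 ≈ -1130.8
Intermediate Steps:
1/((-682 - 4246)/((2414 + 1127)*(797/(-170) + 1578) + 1383)) = 1/(-4928/(3541*(797*(-1/170) + 1578) + 1383)) = 1/(-4928/(3541*(-797/170 + 1578) + 1383)) = 1/(-4928/(3541*(267463/170) + 1383)) = 1/(-4928/(947086483/170 + 1383)) = 1/(-4928/947321593/170) = 1/(-4928*170/947321593) = 1/(-837760/947321593) = -947321593/837760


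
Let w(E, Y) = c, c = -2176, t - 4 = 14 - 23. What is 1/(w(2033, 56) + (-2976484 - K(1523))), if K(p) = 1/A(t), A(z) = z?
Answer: -5/14893299 ≈ -3.3572e-7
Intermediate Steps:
t = -5 (t = 4 + (14 - 23) = 4 - 9 = -5)
w(E, Y) = -2176
K(p) = -⅕ (K(p) = 1/(-5) = -⅕)
1/(w(2033, 56) + (-2976484 - K(1523))) = 1/(-2176 + (-2976484 - 1*(-⅕))) = 1/(-2176 + (-2976484 + ⅕)) = 1/(-2176 - 14882419/5) = 1/(-14893299/5) = -5/14893299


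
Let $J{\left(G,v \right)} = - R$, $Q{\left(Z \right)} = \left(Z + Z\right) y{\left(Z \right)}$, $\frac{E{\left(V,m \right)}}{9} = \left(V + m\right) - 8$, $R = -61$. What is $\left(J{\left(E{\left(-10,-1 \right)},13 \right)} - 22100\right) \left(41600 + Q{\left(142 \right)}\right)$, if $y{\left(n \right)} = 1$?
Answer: $-923081476$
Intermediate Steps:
$E{\left(V,m \right)} = -72 + 9 V + 9 m$ ($E{\left(V,m \right)} = 9 \left(\left(V + m\right) - 8\right) = 9 \left(-8 + V + m\right) = -72 + 9 V + 9 m$)
$Q{\left(Z \right)} = 2 Z$ ($Q{\left(Z \right)} = \left(Z + Z\right) 1 = 2 Z 1 = 2 Z$)
$J{\left(G,v \right)} = 61$ ($J{\left(G,v \right)} = \left(-1\right) \left(-61\right) = 61$)
$\left(J{\left(E{\left(-10,-1 \right)},13 \right)} - 22100\right) \left(41600 + Q{\left(142 \right)}\right) = \left(61 - 22100\right) \left(41600 + 2 \cdot 142\right) = - 22039 \left(41600 + 284\right) = \left(-22039\right) 41884 = -923081476$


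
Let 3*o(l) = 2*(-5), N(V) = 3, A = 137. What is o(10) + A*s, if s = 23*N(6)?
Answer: 28349/3 ≈ 9449.7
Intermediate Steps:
o(l) = -10/3 (o(l) = (2*(-5))/3 = (1/3)*(-10) = -10/3)
s = 69 (s = 23*3 = 69)
o(10) + A*s = -10/3 + 137*69 = -10/3 + 9453 = 28349/3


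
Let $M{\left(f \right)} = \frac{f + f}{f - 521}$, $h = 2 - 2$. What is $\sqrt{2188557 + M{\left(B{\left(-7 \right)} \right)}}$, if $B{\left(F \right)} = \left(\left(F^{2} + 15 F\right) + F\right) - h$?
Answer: $\frac{3 \sqrt{5183476179}}{146} \approx 1479.4$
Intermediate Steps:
$h = 0$ ($h = 2 - 2 = 0$)
$B{\left(F \right)} = F^{2} + 16 F$ ($B{\left(F \right)} = \left(\left(F^{2} + 15 F\right) + F\right) - 0 = \left(F^{2} + 16 F\right) + 0 = F^{2} + 16 F$)
$M{\left(f \right)} = \frac{2 f}{-521 + f}$
$\sqrt{2188557 + M{\left(B{\left(-7 \right)} \right)}} = \sqrt{2188557 + \frac{2 \left(- 7 \left(16 - 7\right)\right)}{-521 - 7 \left(16 - 7\right)}} = \sqrt{2188557 + \frac{2 \left(\left(-7\right) 9\right)}{-521 - 63}} = \sqrt{2188557 + 2 \left(-63\right) \frac{1}{-521 - 63}} = \sqrt{2188557 + 2 \left(-63\right) \frac{1}{-584}} = \sqrt{2188557 + 2 \left(-63\right) \left(- \frac{1}{584}\right)} = \sqrt{2188557 + \frac{63}{292}} = \sqrt{\frac{639058707}{292}} = \frac{3 \sqrt{5183476179}}{146}$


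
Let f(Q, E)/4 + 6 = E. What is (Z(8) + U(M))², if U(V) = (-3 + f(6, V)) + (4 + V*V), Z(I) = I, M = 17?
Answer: 116964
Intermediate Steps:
f(Q, E) = -24 + 4*E
U(V) = -23 + V² + 4*V (U(V) = (-3 + (-24 + 4*V)) + (4 + V*V) = (-27 + 4*V) + (4 + V²) = -23 + V² + 4*V)
(Z(8) + U(M))² = (8 + (-23 + 17² + 4*17))² = (8 + (-23 + 289 + 68))² = (8 + 334)² = 342² = 116964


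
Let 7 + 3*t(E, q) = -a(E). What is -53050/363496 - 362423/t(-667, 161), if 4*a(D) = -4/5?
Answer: 29060115565/181748 ≈ 1.5989e+5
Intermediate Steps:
a(D) = -1/5 (a(D) = (-4/5)/4 = (-4*1/5)/4 = (1/4)*(-4/5) = -1/5)
t(E, q) = -34/15 (t(E, q) = -7/3 + (-1*(-1/5))/3 = -7/3 + (1/3)*(1/5) = -7/3 + 1/15 = -34/15)
-53050/363496 - 362423/t(-667, 161) = -53050/363496 - 362423/(-34/15) = -53050*1/363496 - 362423*(-15/34) = -26525/181748 + 319785/2 = 29060115565/181748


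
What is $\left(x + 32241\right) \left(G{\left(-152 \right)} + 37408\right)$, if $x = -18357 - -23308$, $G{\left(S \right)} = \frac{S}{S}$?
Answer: $1391315528$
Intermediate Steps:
$G{\left(S \right)} = 1$
$x = 4951$ ($x = -18357 + 23308 = 4951$)
$\left(x + 32241\right) \left(G{\left(-152 \right)} + 37408\right) = \left(4951 + 32241\right) \left(1 + 37408\right) = 37192 \cdot 37409 = 1391315528$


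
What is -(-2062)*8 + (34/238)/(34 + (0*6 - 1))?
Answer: 3810577/231 ≈ 16496.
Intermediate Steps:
-(-2062)*8 + (34/238)/(34 + (0*6 - 1)) = -1031*(-16) + (34*(1/238))/(34 + (0 - 1)) = 16496 + 1/(7*(34 - 1)) = 16496 + (1/7)/33 = 16496 + (1/7)*(1/33) = 16496 + 1/231 = 3810577/231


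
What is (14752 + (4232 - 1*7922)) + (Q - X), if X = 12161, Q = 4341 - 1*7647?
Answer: -4405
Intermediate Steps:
Q = -3306 (Q = 4341 - 7647 = -3306)
(14752 + (4232 - 1*7922)) + (Q - X) = (14752 + (4232 - 1*7922)) + (-3306 - 1*12161) = (14752 + (4232 - 7922)) + (-3306 - 12161) = (14752 - 3690) - 15467 = 11062 - 15467 = -4405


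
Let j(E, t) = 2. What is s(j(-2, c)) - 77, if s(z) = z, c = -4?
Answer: -75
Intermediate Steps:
s(j(-2, c)) - 77 = 2 - 77 = -75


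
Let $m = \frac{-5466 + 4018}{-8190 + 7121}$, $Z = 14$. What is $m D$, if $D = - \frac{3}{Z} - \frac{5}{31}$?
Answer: $- \frac{118012}{231973} \approx -0.50873$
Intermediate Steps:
$m = \frac{1448}{1069}$ ($m = - \frac{1448}{-1069} = \left(-1448\right) \left(- \frac{1}{1069}\right) = \frac{1448}{1069} \approx 1.3545$)
$D = - \frac{163}{434}$ ($D = - \frac{3}{14} - \frac{5}{31} = - \frac{163}{434} \approx -0.37558$)
$m D = \frac{1448}{1069} \left(- \frac{163}{434}\right) = - \frac{118012}{231973}$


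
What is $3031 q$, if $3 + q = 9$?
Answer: $18186$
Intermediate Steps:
$q = 6$ ($q = -3 + 9 = 6$)
$3031 q = 3031 \cdot 6 = 18186$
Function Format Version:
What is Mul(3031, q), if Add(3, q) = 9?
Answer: 18186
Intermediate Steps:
q = 6 (q = Add(-3, 9) = 6)
Mul(3031, q) = Mul(3031, 6) = 18186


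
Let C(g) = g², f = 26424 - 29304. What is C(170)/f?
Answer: -1445/144 ≈ -10.035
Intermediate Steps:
f = -2880
C(170)/f = 170²/(-2880) = 28900*(-1/2880) = -1445/144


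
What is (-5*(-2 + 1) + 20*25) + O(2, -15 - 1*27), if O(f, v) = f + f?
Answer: 509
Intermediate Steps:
O(f, v) = 2*f
(-5*(-2 + 1) + 20*25) + O(2, -15 - 1*27) = (-5*(-2 + 1) + 20*25) + 2*2 = (-5*(-1) + 500) + 4 = (5 + 500) + 4 = 505 + 4 = 509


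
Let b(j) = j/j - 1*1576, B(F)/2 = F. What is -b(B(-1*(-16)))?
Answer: 1575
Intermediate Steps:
B(F) = 2*F
b(j) = -1575 (b(j) = 1 - 1576 = -1575)
-b(B(-1*(-16))) = -1*(-1575) = 1575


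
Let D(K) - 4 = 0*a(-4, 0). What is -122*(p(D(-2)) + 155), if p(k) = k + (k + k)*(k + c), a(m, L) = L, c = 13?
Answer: -35990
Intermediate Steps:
D(K) = 4 (D(K) = 4 + 0*0 = 4 + 0 = 4)
p(k) = k + 2*k*(13 + k) (p(k) = k + (k + k)*(k + 13) = k + (2*k)*(13 + k) = k + 2*k*(13 + k))
-122*(p(D(-2)) + 155) = -122*(4*(27 + 2*4) + 155) = -122*(4*(27 + 8) + 155) = -122*(4*35 + 155) = -122*(140 + 155) = -122*295 = -35990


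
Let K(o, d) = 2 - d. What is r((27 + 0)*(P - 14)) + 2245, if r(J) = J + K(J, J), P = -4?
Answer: 2247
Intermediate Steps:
r(J) = 2 (r(J) = J + (2 - J) = 2)
r((27 + 0)*(P - 14)) + 2245 = 2 + 2245 = 2247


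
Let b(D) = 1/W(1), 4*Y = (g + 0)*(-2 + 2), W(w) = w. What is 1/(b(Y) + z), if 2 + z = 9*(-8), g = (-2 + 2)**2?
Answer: -1/73 ≈ -0.013699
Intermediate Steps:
g = 0 (g = 0**2 = 0)
Y = 0 (Y = ((0 + 0)*(-2 + 2))/4 = (0*0)/4 = (1/4)*0 = 0)
b(D) = 1 (b(D) = 1/1 = 1)
z = -74 (z = -2 + 9*(-8) = -2 - 72 = -74)
1/(b(Y) + z) = 1/(1 - 74) = 1/(-73) = -1/73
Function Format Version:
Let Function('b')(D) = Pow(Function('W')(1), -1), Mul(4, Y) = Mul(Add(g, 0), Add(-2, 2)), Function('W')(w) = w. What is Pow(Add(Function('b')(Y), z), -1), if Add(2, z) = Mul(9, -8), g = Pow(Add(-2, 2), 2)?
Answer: Rational(-1, 73) ≈ -0.013699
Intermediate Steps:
g = 0 (g = Pow(0, 2) = 0)
Y = 0 (Y = Mul(Rational(1, 4), Mul(Add(0, 0), Add(-2, 2))) = Mul(Rational(1, 4), Mul(0, 0)) = Mul(Rational(1, 4), 0) = 0)
Function('b')(D) = 1 (Function('b')(D) = Pow(1, -1) = 1)
z = -74 (z = Add(-2, Mul(9, -8)) = Add(-2, -72) = -74)
Pow(Add(Function('b')(Y), z), -1) = Pow(Add(1, -74), -1) = Pow(-73, -1) = Rational(-1, 73)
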